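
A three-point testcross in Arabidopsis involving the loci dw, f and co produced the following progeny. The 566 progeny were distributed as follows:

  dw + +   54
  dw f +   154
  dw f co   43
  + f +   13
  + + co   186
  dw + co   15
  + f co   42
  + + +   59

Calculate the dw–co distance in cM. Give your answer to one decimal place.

23.0 cM

The two most frequent reciprocal classes, + + co and dw f +, are the parental types, so the F1 was + + co / dw f +.
The two rarest classes, dw + co and + f +, are the double crossovers. Comparing them with the parentals, only the dw allele has switched, so dw is the middle locus and the order is f – dw – co.
Crossovers in the dw–co interval produce the single-crossover classes + + + and dw f co (59 + 43 = 102) plus the double crossovers (28).
RF(dw–co) = (102 + 28) / 566 = 130/566 = 0.2297 → 23.0 cM.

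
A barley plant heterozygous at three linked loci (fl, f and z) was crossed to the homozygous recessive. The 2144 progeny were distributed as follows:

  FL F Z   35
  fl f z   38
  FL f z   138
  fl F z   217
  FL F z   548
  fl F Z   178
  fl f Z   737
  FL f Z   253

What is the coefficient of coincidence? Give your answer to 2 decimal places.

0.74

The two most frequent reciprocal classes, fl f Z and FL F z, are the parental types, so the F1 was fl f Z / FL F z.
The two rarest classes, fl f z and FL F Z, are the double crossovers. Comparing them with the parentals, only the z allele has switched, so z is the middle locus and the order is f – z – fl.
f–z: (316 + 73)/2144 = 0.1814; z–fl: (470 + 73)/2144 = 0.2533.
Expected DCO frequency = 0.1814 × 0.2533 ≈ 0.04595; observed = 73/2144 ≈ 0.03405.
Coefficient of coincidence = 0.03405/0.04595 ≈ 0.74.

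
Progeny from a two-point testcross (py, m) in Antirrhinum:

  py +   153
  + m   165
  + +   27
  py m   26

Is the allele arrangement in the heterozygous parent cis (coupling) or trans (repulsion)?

The two most frequent classes are + m (165) and py + (153); these are the parental (non-recombinant) types.
So the F1 carried + m on one chromosome and py + on the other — the recessive alleles are on opposite chromosomes (trans / repulsion).

trans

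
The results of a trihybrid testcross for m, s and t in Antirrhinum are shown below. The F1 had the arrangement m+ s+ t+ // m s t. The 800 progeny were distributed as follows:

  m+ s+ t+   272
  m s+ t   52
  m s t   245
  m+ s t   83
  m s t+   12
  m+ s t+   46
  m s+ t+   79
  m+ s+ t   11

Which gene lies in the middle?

The two rarest classes, m+ s+ t and m s t+, are the double crossovers. Comparing them with the parentals, only the t allele has switched, so t is the middle locus and the order is s – t – m.

t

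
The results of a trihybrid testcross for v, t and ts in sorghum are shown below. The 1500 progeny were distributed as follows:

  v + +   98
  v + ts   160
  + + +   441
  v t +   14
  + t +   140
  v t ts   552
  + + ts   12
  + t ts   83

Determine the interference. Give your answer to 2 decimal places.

The two most frequent reciprocal classes, + + + and v t ts, are the parental types, so the F1 was + + + / v t ts.
The two rarest classes, + + ts and v t +, are the double crossovers. Comparing them with the parentals, only the ts allele has switched, so ts is the middle locus and the order is v – ts – t.
v–ts: (181 + 26)/1500 = 0.1380; ts–t: (300 + 26)/1500 = 0.2173.
Expected DCO frequency = 0.1380 × 0.2173 ≈ 0.02999; observed = 26/1500 ≈ 0.01733.
Coefficient of coincidence = 0.01733/0.02999 ≈ 0.58; interference = 1 − 0.58 = 0.42.

0.42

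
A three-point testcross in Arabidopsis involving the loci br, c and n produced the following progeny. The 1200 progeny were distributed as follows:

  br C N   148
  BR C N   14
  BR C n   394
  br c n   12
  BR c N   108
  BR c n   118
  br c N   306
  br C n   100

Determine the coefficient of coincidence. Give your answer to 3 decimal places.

The two most frequent reciprocal classes, br c N and BR C n, are the parental types, so the F1 was br c N / BR C n.
The two rarest classes, br c n and BR C N, are the double crossovers. Comparing them with the parentals, only the n allele has switched, so n is the middle locus and the order is c – n – br.
c–n: (266 + 26)/1200 = 0.2433; n–br: (208 + 26)/1200 = 0.1950.
Expected DCO frequency = 0.2433 × 0.1950 ≈ 0.04744; observed = 26/1200 ≈ 0.02167.
Coefficient of coincidence = 0.02167/0.04744 ≈ 0.457.

0.457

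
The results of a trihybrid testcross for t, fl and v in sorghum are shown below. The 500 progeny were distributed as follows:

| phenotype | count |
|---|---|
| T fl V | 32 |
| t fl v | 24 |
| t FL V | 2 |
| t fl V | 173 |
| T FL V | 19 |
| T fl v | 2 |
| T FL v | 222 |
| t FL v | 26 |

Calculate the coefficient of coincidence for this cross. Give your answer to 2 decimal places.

The two most frequent reciprocal classes, t fl V and T FL v, are the parental types, so the F1 was t fl V / T FL v.
The two rarest classes, t FL V and T fl v, are the double crossovers. Comparing them with the parentals, only the fl allele has switched, so fl is the middle locus and the order is v – fl – t.
v–fl: (43 + 4)/500 = 0.0940; fl–t: (58 + 4)/500 = 0.1240.
Expected DCO frequency = 0.0940 × 0.1240 ≈ 0.01166; observed = 4/500 ≈ 0.00800.
Coefficient of coincidence = 0.00800/0.01166 ≈ 0.69.

0.69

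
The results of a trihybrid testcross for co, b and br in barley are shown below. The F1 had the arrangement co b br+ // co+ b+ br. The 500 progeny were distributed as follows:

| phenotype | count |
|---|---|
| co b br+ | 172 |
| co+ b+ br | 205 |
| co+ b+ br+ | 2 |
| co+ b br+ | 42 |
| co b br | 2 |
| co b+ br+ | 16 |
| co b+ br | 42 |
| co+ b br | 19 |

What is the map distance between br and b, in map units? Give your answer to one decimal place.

7.8 map units

The two rarest classes, co b br and co+ b+ br+, are the double crossovers. Comparing them with the parentals, only the br allele has switched, so br is the middle locus and the order is co – br – b.
Crossovers in the br–b interval produce the single-crossover classes co b+ br+ and co+ b br (16 + 19 = 35) plus the double crossovers (4).
RF(br–b) = (35 + 4) / 500 = 39/500 = 0.0780 → 7.8 map units.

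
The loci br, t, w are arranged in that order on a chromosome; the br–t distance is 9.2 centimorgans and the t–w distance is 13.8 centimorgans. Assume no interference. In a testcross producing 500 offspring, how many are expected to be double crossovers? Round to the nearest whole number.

6

Map distances give recombination frequencies of 0.092 and 0.138 for the two intervals.
With no interference, expected double-crossover frequency = 0.092 × 0.138 = 0.01270.
Expected number = 0.01270 × 500 = 6.35 ≈ 6.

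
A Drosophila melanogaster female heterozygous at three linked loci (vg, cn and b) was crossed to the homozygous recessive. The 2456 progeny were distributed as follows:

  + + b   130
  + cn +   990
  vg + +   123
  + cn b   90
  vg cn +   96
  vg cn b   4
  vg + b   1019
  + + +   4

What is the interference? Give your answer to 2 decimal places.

0.62

The two most frequent reciprocal classes, vg + b and + cn +, are the parental types, so the F1 was vg + b / + cn +.
The two rarest classes, vg cn b and + + +, are the double crossovers. Comparing them with the parentals, only the cn allele has switched, so cn is the middle locus and the order is b – cn – vg.
b–cn: (213 + 8)/2456 = 0.0900; cn–vg: (226 + 8)/2456 = 0.0953.
Expected DCO frequency = 0.0900 × 0.0953 ≈ 0.00858; observed = 8/2456 ≈ 0.00326.
Coefficient of coincidence = 0.00326/0.00858 ≈ 0.38; interference = 1 − 0.38 = 0.62.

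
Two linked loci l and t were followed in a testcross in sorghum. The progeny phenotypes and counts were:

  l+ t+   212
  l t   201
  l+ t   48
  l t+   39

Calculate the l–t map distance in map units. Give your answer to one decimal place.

17.4 map units

The two most frequent classes, l+ t+ (212) and l t (201), are the parental types, so the F1 was l+ t+ / l t.
The recombinant classes are l+ t and l t+: 48 + 39 = 87.
Recombination frequency = 87/500 = 0.1740 ≈ 17.4%, i.e. 17.4 map units.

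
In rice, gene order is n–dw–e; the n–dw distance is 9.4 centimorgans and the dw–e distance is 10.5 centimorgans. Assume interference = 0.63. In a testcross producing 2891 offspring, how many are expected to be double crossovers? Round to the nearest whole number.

Map distances give recombination frequencies of 0.094 and 0.105 for the two intervals.
With interference 0.63 (so coincidence = 0.37), expected double-crossover frequency = 0.094 × 0.105 × 0.37 = 0.00365.
Expected number = 0.00365 × 2891 = 10.56 ≈ 11.

11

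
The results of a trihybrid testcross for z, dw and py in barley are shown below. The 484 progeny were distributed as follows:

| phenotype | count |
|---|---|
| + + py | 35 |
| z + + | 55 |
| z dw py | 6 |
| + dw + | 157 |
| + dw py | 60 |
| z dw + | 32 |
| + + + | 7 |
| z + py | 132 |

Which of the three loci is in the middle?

dw

The two most frequent reciprocal classes, + dw + and z + py, are the parental types, so the F1 was + dw + / z + py.
The two rarest classes, + + + and z dw py, are the double crossovers. Comparing them with the parentals, only the dw allele has switched, so dw is the middle locus and the order is py – dw – z.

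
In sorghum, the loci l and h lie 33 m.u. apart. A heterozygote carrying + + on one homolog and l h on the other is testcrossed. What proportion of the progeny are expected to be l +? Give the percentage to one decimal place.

A map distance of 33 m.u. corresponds to a recombination frequency of 0.330.
The F1 is + + / l h, so l + is a recombinant gamete class with expected frequency r/2 = 0.330/2 = 0.1650.
That is 0.1650 = 16.5% of the progeny.

16.5%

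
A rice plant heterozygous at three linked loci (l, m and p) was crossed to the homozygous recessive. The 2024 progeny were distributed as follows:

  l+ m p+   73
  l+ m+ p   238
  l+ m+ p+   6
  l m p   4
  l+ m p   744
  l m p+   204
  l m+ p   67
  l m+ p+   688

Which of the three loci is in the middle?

l

The two most frequent reciprocal classes, l m+ p+ and l+ m p, are the parental types, so the F1 was l m+ p+ / l+ m p.
The two rarest classes, l+ m+ p+ and l m p, are the double crossovers. Comparing them with the parentals, only the l allele has switched, so l is the middle locus and the order is m – l – p.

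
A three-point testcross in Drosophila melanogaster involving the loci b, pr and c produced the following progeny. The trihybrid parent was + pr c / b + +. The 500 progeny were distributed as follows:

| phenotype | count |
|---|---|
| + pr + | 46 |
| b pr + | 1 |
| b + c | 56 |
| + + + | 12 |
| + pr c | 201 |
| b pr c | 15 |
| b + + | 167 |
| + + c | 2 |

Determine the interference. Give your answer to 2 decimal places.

The two rarest classes, + + c and b pr +, are the double crossovers. Comparing them with the parentals, only the pr allele has switched, so pr is the middle locus and the order is c – pr – b.
c–pr: (102 + 3)/500 = 0.2100; pr–b: (27 + 3)/500 = 0.0600.
Expected DCO frequency = 0.2100 × 0.0600 ≈ 0.01260; observed = 3/500 ≈ 0.00600.
Coefficient of coincidence = 0.00600/0.01260 ≈ 0.48; interference = 1 − 0.48 = 0.52.

0.52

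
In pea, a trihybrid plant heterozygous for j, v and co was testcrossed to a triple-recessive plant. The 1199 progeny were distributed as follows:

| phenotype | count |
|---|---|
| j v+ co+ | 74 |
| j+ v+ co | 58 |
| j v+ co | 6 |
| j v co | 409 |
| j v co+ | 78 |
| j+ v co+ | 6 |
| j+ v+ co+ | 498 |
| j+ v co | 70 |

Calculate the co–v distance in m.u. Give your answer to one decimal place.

12.3 m.u.

The two most frequent reciprocal classes, j v co and j+ v+ co+, are the parental types, so the F1 was j v co / j+ v+ co+.
The two rarest classes, j v+ co and j+ v co+, are the double crossovers. Comparing them with the parentals, only the v allele has switched, so v is the middle locus and the order is j – v – co.
Crossovers in the v–co interval produce the single-crossover classes j v co+ and j+ v+ co (78 + 58 = 136) plus the double crossovers (12).
RF(v–co) = (136 + 12) / 1199 = 148/1199 = 0.1234 → 12.3 m.u.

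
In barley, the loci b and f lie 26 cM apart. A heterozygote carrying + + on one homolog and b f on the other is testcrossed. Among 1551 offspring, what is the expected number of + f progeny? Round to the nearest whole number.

A map distance of 26 cM corresponds to a recombination frequency of 0.260.
The F1 is + + / b f, so + f is a recombinant gamete class with expected frequency r/2 = 0.260/2 = 0.1300.
Expected number = 0.1300 × 1551 = 201.63 ≈ 202.

202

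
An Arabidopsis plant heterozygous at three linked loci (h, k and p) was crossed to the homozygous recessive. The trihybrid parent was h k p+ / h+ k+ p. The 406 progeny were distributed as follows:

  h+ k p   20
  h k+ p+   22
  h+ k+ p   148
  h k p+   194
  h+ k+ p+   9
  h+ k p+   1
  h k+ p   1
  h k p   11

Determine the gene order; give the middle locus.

h

The two rarest classes, h+ k p+ and h k+ p, are the double crossovers. Comparing them with the parentals, only the h allele has switched, so h is the middle locus and the order is p – h – k.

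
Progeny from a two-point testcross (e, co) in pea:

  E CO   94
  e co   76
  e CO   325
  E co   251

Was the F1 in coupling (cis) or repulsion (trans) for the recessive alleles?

The two most frequent classes are E co (251) and e CO (325); these are the parental (non-recombinant) types.
So the F1 carried E co on one chromosome and e CO on the other — the recessive alleles are on opposite chromosomes (trans / repulsion).

trans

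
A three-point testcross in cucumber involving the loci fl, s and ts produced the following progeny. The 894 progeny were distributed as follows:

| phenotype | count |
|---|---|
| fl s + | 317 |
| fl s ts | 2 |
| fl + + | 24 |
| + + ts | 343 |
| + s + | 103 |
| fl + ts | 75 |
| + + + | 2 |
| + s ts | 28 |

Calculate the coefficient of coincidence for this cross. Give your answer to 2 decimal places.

The two most frequent reciprocal classes, + + ts and fl s +, are the parental types, so the F1 was + + ts / fl s +.
The two rarest classes, + + + and fl s ts, are the double crossovers. Comparing them with the parentals, only the ts allele has switched, so ts is the middle locus and the order is s – ts – fl.
s–ts: (52 + 4)/894 = 0.0626; ts–fl: (178 + 4)/894 = 0.2036.
Expected DCO frequency = 0.0626 × 0.2036 ≈ 0.01275; observed = 4/894 ≈ 0.00447.
Coefficient of coincidence = 0.00447/0.01275 ≈ 0.35.

0.35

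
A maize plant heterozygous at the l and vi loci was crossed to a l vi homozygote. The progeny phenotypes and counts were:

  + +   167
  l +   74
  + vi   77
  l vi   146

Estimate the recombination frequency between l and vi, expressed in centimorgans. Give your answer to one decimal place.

32.5 centimorgans

The two most frequent classes, + + (167) and l vi (146), are the parental types, so the F1 was + + / l vi.
The recombinant classes are + vi and l +: 77 + 74 = 151.
Recombination frequency = 151/464 = 0.3254 ≈ 32.5%, i.e. 32.5 centimorgans.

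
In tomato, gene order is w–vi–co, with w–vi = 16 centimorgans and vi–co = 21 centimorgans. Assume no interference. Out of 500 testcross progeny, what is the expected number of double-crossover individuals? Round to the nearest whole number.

Map distances give recombination frequencies of 0.160 and 0.210 for the two intervals.
With no interference, expected double-crossover frequency = 0.160 × 0.210 = 0.03360.
Expected number = 0.03360 × 500 = 16.80 ≈ 17.

17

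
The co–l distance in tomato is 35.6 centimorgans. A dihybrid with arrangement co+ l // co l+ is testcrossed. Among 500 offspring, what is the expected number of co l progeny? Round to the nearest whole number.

A map distance of 35.6 centimorgans corresponds to a recombination frequency of 0.356.
The F1 is co+ l / co l+, so co l is a recombinant gamete class with expected frequency r/2 = 0.356/2 = 0.1780.
Expected number = 0.1780 × 500 = 89.00 ≈ 89.

89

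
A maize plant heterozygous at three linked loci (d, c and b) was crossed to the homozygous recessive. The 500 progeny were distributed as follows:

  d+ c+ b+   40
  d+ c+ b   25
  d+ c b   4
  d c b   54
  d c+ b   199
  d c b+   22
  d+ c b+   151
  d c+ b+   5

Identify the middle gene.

The two most frequent reciprocal classes, d c+ b and d+ c b+, are the parental types, so the F1 was d c+ b / d+ c b+.
The two rarest classes, d c+ b+ and d+ c b, are the double crossovers. Comparing them with the parentals, only the b allele has switched, so b is the middle locus and the order is d – b – c.

b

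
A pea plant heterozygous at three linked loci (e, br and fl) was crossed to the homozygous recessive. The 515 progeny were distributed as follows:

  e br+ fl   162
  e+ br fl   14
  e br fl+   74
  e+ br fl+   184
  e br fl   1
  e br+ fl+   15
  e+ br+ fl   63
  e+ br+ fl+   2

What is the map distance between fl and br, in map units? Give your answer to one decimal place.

The two most frequent reciprocal classes, e+ br fl+ and e br+ fl, are the parental types, so the F1 was e+ br fl+ / e br+ fl.
The two rarest classes, e+ br+ fl+ and e br fl, are the double crossovers. Comparing them with the parentals, only the br allele has switched, so br is the middle locus and the order is e – br – fl.
Crossovers in the br–fl interval produce the single-crossover classes e+ br fl and e br+ fl+ (14 + 15 = 29) plus the double crossovers (3).
RF(br–fl) = (29 + 3) / 515 = 32/515 = 0.0621 → 6.2 map units.

6.2 map units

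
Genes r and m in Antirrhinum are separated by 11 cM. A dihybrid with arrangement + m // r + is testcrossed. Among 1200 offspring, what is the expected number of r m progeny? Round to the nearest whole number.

66

A map distance of 11 cM corresponds to a recombination frequency of 0.110.
The F1 is + m / r +, so r m is a recombinant gamete class with expected frequency r/2 = 0.110/2 = 0.0550.
Expected number = 0.0550 × 1200 = 66.00 ≈ 66.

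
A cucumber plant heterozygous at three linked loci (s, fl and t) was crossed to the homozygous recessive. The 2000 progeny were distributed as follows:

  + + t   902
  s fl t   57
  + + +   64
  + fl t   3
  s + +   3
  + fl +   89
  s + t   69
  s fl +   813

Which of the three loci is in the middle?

The two most frequent reciprocal classes, s fl + and + + t, are the parental types, so the F1 was s fl + / + + t.
The two rarest classes, s + + and + fl t, are the double crossovers. Comparing them with the parentals, only the fl allele has switched, so fl is the middle locus and the order is s – fl – t.

fl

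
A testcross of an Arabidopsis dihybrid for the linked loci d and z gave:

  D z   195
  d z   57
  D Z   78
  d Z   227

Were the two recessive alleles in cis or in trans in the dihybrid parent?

The two most frequent classes are D z (195) and d Z (227); these are the parental (non-recombinant) types.
So the F1 carried D z on one chromosome and d Z on the other — the recessive alleles are on opposite chromosomes (trans / repulsion).

trans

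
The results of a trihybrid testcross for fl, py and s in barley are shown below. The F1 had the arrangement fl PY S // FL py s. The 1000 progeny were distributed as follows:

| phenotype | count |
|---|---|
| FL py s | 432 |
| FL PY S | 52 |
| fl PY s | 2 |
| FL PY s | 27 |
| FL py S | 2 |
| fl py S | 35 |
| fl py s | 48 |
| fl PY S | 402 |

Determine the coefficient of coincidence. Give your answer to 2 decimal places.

The two rarest classes, fl PY s and FL py S, are the double crossovers. Comparing them with the parentals, only the s allele has switched, so s is the middle locus and the order is fl – s – py.
fl–s: (100 + 4)/1000 = 0.1040; s–py: (62 + 4)/1000 = 0.0660.
Expected DCO frequency = 0.1040 × 0.0660 ≈ 0.00686; observed = 4/1000 ≈ 0.00400.
Coefficient of coincidence = 0.00400/0.00686 ≈ 0.58.

0.58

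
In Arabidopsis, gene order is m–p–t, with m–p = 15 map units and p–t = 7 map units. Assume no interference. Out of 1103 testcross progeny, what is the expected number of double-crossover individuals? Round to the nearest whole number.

12

Map distances give recombination frequencies of 0.150 and 0.070 for the two intervals.
With no interference, expected double-crossover frequency = 0.150 × 0.070 = 0.01050.
Expected number = 0.01050 × 1103 = 11.58 ≈ 12.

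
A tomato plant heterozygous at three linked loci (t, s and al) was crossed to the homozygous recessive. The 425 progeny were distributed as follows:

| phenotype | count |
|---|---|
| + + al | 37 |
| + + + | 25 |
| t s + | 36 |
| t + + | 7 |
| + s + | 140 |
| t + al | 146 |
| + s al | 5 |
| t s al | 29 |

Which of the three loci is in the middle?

The two most frequent reciprocal classes, t + al and + s +, are the parental types, so the F1 was t + al / + s +.
The two rarest classes, t + + and + s al, are the double crossovers. Comparing them with the parentals, only the al allele has switched, so al is the middle locus and the order is t – al – s.

al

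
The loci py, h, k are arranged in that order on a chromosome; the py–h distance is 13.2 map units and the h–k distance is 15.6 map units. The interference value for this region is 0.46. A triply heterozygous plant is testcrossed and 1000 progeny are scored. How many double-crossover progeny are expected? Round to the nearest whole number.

Map distances give recombination frequencies of 0.132 and 0.156 for the two intervals.
With interference 0.46 (so coincidence = 0.54), expected double-crossover frequency = 0.132 × 0.156 × 0.54 = 0.01112.
Expected number = 0.01112 × 1000 = 11.12 ≈ 11.

11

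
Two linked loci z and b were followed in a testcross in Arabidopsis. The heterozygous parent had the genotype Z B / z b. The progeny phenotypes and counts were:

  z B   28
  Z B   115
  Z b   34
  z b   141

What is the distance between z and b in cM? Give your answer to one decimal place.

The recombinant classes are Z b and z B: 34 + 28 = 62.
Recombination frequency = 62/318 = 0.1950 ≈ 19.5%, i.e. 19.5 cM.

19.5 cM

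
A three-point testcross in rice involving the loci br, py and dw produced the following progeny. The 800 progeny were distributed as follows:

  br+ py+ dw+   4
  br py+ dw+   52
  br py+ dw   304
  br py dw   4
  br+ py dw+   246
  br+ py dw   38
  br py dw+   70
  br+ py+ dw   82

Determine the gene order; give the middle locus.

The two most frequent reciprocal classes, br+ py dw+ and br py+ dw, are the parental types, so the F1 was br+ py dw+ / br py+ dw.
The two rarest classes, br+ py+ dw+ and br py dw, are the double crossovers. Comparing them with the parentals, only the py allele has switched, so py is the middle locus and the order is dw – py – br.

py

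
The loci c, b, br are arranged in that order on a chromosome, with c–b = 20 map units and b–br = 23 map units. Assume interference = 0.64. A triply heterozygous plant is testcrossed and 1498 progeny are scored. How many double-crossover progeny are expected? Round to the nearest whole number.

25

Map distances give recombination frequencies of 0.200 and 0.230 for the two intervals.
With interference 0.64 (so coincidence = 0.36), expected double-crossover frequency = 0.200 × 0.230 × 0.36 = 0.01656.
Expected number = 0.01656 × 1498 = 24.81 ≈ 25.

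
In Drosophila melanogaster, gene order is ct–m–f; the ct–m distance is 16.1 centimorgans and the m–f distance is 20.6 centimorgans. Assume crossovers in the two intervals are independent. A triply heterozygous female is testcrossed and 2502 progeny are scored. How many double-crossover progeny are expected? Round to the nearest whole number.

Map distances give recombination frequencies of 0.161 and 0.206 for the two intervals.
With no interference, expected double-crossover frequency = 0.161 × 0.206 = 0.03317.
Expected number = 0.03317 × 2502 = 82.98 ≈ 83.

83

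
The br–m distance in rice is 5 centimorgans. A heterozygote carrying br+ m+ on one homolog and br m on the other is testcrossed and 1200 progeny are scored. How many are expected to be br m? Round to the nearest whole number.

A map distance of 5 centimorgans corresponds to a recombination frequency of 0.050.
The F1 is br+ m+ / br m, so br m is a parental gamete class with expected frequency (1 − r)/2 = 0.950/2 = 0.4750.
Expected number = 0.4750 × 1200 = 570.00 ≈ 570.

570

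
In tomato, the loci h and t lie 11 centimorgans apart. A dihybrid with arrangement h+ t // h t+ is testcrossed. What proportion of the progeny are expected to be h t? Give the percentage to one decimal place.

5.5%

A map distance of 11 centimorgans corresponds to a recombination frequency of 0.110.
The F1 is h+ t / h t+, so h t is a recombinant gamete class with expected frequency r/2 = 0.110/2 = 0.0550.
That is 0.0550 = 5.5% of the progeny.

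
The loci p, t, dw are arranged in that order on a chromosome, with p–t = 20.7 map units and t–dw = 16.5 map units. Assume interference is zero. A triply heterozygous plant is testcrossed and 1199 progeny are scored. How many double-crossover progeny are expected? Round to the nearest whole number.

41

Map distances give recombination frequencies of 0.207 and 0.165 for the two intervals.
With no interference, expected double-crossover frequency = 0.207 × 0.165 = 0.03415.
Expected number = 0.03415 × 1199 = 40.95 ≈ 41.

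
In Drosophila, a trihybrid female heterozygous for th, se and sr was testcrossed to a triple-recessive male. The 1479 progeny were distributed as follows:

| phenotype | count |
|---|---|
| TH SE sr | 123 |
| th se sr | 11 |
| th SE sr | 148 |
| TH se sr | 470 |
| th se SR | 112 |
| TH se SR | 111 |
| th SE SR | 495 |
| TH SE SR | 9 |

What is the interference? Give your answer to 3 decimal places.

The two most frequent reciprocal classes, TH se sr and th SE SR, are the parental types, so the F1 was TH se sr / th SE SR.
The two rarest classes, th se sr and TH SE SR, are the double crossovers. Comparing them with the parentals, only the th allele has switched, so th is the middle locus and the order is sr – th – se.
sr–th: (259 + 20)/1479 = 0.1886; th–se: (235 + 20)/1479 = 0.1724.
Expected DCO frequency = 0.1886 × 0.1724 ≈ 0.03251; observed = 20/1479 ≈ 0.01352.
Coefficient of coincidence = 0.01352/0.03251 ≈ 0.416; interference = 1 − 0.416 = 0.584.

0.584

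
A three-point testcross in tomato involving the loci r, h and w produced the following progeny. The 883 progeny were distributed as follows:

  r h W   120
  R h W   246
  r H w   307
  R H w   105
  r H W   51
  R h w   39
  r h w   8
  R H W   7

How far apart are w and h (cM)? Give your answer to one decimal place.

The two most frequent reciprocal classes, R h W and r H w, are the parental types, so the F1 was R h W / r H w.
The two rarest classes, R H W and r h w, are the double crossovers. Comparing them with the parentals, only the h allele has switched, so h is the middle locus and the order is r – h – w.
Crossovers in the h–w interval produce the single-crossover classes R h w and r H W (39 + 51 = 90) plus the double crossovers (15).
RF(h–w) = (90 + 15) / 883 = 105/883 = 0.1189 → 11.9 cM.

11.9 cM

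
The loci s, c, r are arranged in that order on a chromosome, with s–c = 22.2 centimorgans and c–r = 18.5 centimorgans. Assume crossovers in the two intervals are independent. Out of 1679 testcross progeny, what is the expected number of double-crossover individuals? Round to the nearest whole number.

69

Map distances give recombination frequencies of 0.222 and 0.185 for the two intervals.
With no interference, expected double-crossover frequency = 0.222 × 0.185 = 0.04107.
Expected number = 0.04107 × 1679 = 68.96 ≈ 69.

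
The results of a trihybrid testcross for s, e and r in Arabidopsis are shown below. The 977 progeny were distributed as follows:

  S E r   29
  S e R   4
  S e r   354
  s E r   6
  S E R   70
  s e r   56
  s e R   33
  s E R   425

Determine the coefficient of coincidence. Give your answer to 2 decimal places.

The two most frequent reciprocal classes, S e r and s E R, are the parental types, so the F1 was S e r / s E R.
The two rarest classes, S e R and s E r, are the double crossovers. Comparing them with the parentals, only the r allele has switched, so r is the middle locus and the order is s – r – e.
s–r: (126 + 10)/977 = 0.1392; r–e: (62 + 10)/977 = 0.0737.
Expected DCO frequency = 0.1392 × 0.0737 ≈ 0.01026; observed = 10/977 ≈ 0.01024.
Coefficient of coincidence = 0.01024/0.01026 ≈ 1.00.

1.00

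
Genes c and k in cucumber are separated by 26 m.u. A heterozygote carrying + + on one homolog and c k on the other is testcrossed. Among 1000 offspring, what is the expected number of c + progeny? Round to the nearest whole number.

A map distance of 26 m.u. corresponds to a recombination frequency of 0.260.
The F1 is + + / c k, so c + is a recombinant gamete class with expected frequency r/2 = 0.260/2 = 0.1300.
Expected number = 0.1300 × 1000 = 130.00 ≈ 130.

130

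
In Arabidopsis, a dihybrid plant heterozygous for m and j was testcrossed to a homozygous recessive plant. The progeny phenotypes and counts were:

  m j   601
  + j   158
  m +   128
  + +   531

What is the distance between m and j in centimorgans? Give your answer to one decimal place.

20.2 centimorgans

The two most frequent classes, + + (531) and m j (601), are the parental types, so the F1 was + + / m j.
The recombinant classes are + j and m +: 158 + 128 = 286.
Recombination frequency = 286/1418 = 0.2017 ≈ 20.2%, i.e. 20.2 centimorgans.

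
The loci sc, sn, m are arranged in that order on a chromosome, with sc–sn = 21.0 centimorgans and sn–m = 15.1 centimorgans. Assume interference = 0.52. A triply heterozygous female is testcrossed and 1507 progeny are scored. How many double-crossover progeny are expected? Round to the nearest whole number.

23

Map distances give recombination frequencies of 0.210 and 0.151 for the two intervals.
With interference 0.52 (so coincidence = 0.48), expected double-crossover frequency = 0.210 × 0.151 × 0.48 = 0.01522.
Expected number = 0.01522 × 1507 = 22.94 ≈ 23.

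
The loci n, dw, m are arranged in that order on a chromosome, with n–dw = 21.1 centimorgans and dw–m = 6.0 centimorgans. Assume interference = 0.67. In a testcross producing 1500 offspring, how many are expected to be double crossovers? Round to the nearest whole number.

Map distances give recombination frequencies of 0.211 and 0.060 for the two intervals.
With interference 0.67 (so coincidence = 0.33), expected double-crossover frequency = 0.211 × 0.060 × 0.33 = 0.00418.
Expected number = 0.00418 × 1500 = 6.27 ≈ 6.

6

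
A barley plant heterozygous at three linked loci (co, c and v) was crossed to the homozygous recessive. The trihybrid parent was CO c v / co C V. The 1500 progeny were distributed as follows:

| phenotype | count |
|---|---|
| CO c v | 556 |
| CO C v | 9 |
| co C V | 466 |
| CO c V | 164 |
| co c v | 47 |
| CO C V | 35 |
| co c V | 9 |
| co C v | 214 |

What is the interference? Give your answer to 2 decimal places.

0.32

The two rarest classes, CO C v and co c V, are the double crossovers. Comparing them with the parentals, only the c allele has switched, so c is the middle locus and the order is co – c – v.
co–c: (82 + 18)/1500 = 0.0667; c–v: (378 + 18)/1500 = 0.2640.
Expected DCO frequency = 0.0667 × 0.2640 ≈ 0.01761; observed = 18/1500 ≈ 0.01200.
Coefficient of coincidence = 0.01200/0.01761 ≈ 0.68; interference = 1 − 0.68 = 0.32.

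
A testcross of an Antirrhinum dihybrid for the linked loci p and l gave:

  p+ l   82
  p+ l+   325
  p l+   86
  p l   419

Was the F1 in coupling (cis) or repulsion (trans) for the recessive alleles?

The two most frequent classes are p+ l+ (325) and p l (419); these are the parental (non-recombinant) types.
So the F1 carried p+ l+ on one chromosome and p l on the other — the recessive alleles are on the same chromosome (cis / coupling).

cis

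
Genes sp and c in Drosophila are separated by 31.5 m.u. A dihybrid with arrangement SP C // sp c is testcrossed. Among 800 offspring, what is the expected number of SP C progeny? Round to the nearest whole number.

274

A map distance of 31.5 m.u. corresponds to a recombination frequency of 0.315.
The F1 is SP C / sp c, so SP C is a parental gamete class with expected frequency (1 − r)/2 = 0.685/2 = 0.3425.
Expected number = 0.3425 × 800 = 274.00 ≈ 274.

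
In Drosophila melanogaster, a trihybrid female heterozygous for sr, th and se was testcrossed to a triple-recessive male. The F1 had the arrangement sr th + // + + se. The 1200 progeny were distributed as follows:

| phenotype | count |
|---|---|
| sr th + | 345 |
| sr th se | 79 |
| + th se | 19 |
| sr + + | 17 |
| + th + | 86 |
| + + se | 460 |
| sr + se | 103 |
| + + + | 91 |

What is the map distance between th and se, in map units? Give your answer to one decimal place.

The two rarest classes, sr + + and + th se, are the double crossovers. Comparing them with the parentals, only the th allele has switched, so th is the middle locus and the order is se – th – sr.
Crossovers in the se–th interval produce the single-crossover classes sr th se and + + + (79 + 91 = 170) plus the double crossovers (36).
RF(se–th) = (170 + 36) / 1200 = 206/1200 = 0.1717 → 17.2 map units.

17.2 map units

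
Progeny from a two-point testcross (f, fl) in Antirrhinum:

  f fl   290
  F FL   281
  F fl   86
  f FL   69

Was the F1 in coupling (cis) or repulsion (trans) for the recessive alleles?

The two most frequent classes are F FL (281) and f fl (290); these are the parental (non-recombinant) types.
So the F1 carried F FL on one chromosome and f fl on the other — the recessive alleles are on the same chromosome (cis / coupling).

cis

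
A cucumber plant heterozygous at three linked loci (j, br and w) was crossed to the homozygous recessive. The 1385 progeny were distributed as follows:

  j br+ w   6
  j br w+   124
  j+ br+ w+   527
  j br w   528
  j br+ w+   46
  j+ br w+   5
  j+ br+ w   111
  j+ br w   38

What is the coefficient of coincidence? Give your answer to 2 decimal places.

0.65

The two most frequent reciprocal classes, j+ br+ w+ and j br w, are the parental types, so the F1 was j+ br+ w+ / j br w.
The two rarest classes, j+ br w+ and j br+ w, are the double crossovers. Comparing them with the parentals, only the br allele has switched, so br is the middle locus and the order is j – br – w.
j–br: (84 + 11)/1385 = 0.0686; br–w: (235 + 11)/1385 = 0.1776.
Expected DCO frequency = 0.0686 × 0.1776 ≈ 0.01218; observed = 11/1385 ≈ 0.00794.
Coefficient of coincidence = 0.00794/0.01218 ≈ 0.65.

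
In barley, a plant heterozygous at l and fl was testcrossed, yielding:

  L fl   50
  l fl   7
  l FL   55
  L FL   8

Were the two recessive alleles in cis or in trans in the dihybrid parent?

The two most frequent classes are L fl (50) and l FL (55); these are the parental (non-recombinant) types.
So the F1 carried L fl on one chromosome and l FL on the other — the recessive alleles are on opposite chromosomes (trans / repulsion).

trans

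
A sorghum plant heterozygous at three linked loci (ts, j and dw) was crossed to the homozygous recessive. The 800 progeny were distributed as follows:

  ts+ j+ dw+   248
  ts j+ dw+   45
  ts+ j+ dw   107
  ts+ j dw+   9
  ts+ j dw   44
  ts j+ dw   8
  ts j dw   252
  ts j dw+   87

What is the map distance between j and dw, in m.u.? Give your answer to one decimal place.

The two most frequent reciprocal classes, ts+ j+ dw+ and ts j dw, are the parental types, so the F1 was ts+ j+ dw+ / ts j dw.
The two rarest classes, ts+ j dw+ and ts j+ dw, are the double crossovers. Comparing them with the parentals, only the j allele has switched, so j is the middle locus and the order is dw – j – ts.
Crossovers in the dw–j interval produce the single-crossover classes ts+ j+ dw and ts j dw+ (107 + 87 = 194) plus the double crossovers (17).
RF(dw–j) = (194 + 17) / 800 = 211/800 = 0.2637 → 26.4 m.u.

26.4 m.u.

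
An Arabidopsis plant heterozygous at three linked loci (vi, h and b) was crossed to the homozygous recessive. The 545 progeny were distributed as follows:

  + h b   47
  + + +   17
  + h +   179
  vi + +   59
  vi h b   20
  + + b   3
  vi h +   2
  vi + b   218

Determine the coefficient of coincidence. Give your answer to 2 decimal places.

0.58

The two most frequent reciprocal classes, + h + and vi + b, are the parental types, so the F1 was + h + / vi + b.
The two rarest classes, vi h + and + + b, are the double crossovers. Comparing them with the parentals, only the vi allele has switched, so vi is the middle locus and the order is h – vi – b.
h–vi: (37 + 5)/545 = 0.0771; vi–b: (106 + 5)/545 = 0.2037.
Expected DCO frequency = 0.0771 × 0.2037 ≈ 0.01571; observed = 5/545 ≈ 0.00917.
Coefficient of coincidence = 0.00917/0.01571 ≈ 0.58.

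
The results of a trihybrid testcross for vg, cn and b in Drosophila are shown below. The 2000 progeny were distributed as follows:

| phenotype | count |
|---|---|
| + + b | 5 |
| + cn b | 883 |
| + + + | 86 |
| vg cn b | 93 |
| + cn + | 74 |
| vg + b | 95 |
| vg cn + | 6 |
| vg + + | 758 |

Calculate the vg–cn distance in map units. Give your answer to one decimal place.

The two most frequent reciprocal classes, + cn b and vg + +, are the parental types, so the F1 was + cn b / vg + +.
The two rarest classes, + + b and vg cn +, are the double crossovers. Comparing them with the parentals, only the cn allele has switched, so cn is the middle locus and the order is vg – cn – b.
Crossovers in the vg–cn interval produce the single-crossover classes vg cn b and + + + (93 + 86 = 179) plus the double crossovers (11).
RF(vg–cn) = (179 + 11) / 2000 = 190/2000 = 0.0950 → 9.5 map units.

9.5 map units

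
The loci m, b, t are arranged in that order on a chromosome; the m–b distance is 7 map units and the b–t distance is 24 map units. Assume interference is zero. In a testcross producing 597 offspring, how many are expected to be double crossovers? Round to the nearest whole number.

Map distances give recombination frequencies of 0.070 and 0.240 for the two intervals.
With no interference, expected double-crossover frequency = 0.070 × 0.240 = 0.01680.
Expected number = 0.01680 × 597 = 10.03 ≈ 10.

10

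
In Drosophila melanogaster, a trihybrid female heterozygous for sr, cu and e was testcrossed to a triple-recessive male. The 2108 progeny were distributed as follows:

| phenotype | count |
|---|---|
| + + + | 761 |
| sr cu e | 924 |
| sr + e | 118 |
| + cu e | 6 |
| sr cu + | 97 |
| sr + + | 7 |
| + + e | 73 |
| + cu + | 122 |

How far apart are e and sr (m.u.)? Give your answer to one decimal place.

8.7 m.u.

The two most frequent reciprocal classes, sr cu e and + + +, are the parental types, so the F1 was sr cu e / + + +.
The two rarest classes, + cu e and sr + +, are the double crossovers. Comparing them with the parentals, only the sr allele has switched, so sr is the middle locus and the order is e – sr – cu.
Crossovers in the e–sr interval produce the single-crossover classes sr cu + and + + e (97 + 73 = 170) plus the double crossovers (13).
RF(e–sr) = (170 + 13) / 2108 = 183/2108 = 0.0868 → 8.7 m.u.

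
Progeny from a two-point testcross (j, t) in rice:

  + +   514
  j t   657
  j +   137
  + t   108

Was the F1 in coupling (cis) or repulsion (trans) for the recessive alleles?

cis

The two most frequent classes are + + (514) and j t (657); these are the parental (non-recombinant) types.
So the F1 carried + + on one chromosome and j t on the other — the recessive alleles are on the same chromosome (cis / coupling).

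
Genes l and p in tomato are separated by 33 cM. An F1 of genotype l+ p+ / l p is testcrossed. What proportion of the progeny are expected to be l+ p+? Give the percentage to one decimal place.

A map distance of 33 cM corresponds to a recombination frequency of 0.330.
The F1 is l+ p+ / l p, so l+ p+ is a parental gamete class with expected frequency (1 − r)/2 = 0.670/2 = 0.3350.
That is 0.3350 = 33.5% of the progeny.

33.5%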